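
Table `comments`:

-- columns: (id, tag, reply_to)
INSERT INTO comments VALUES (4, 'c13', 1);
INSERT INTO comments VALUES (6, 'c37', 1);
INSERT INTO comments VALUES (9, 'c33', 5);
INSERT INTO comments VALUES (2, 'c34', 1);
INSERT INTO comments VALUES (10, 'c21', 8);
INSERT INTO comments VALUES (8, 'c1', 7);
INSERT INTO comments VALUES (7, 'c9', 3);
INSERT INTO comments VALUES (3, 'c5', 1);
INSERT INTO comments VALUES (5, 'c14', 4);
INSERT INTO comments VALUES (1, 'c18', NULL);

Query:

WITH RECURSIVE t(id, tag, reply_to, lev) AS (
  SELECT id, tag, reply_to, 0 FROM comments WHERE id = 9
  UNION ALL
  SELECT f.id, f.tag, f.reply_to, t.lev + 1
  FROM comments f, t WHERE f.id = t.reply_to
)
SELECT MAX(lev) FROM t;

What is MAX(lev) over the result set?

Base: id=9 (c33), reply_to=5, lev 0.
Iteration 1: join on id=5 -> c14 (id 5, reply_to=4, lev 1).
Iteration 2: join on id=4 -> c13 (id 4, reply_to=1, lev 2).
Iteration 3: join on id=1 -> c18 (id 1, reply_to=NULL, lev 3).
Iteration 4: reply_to is NULL; no match; recursion stops.
lev values: 0, 1, 2, 3; the maximum is 3.

3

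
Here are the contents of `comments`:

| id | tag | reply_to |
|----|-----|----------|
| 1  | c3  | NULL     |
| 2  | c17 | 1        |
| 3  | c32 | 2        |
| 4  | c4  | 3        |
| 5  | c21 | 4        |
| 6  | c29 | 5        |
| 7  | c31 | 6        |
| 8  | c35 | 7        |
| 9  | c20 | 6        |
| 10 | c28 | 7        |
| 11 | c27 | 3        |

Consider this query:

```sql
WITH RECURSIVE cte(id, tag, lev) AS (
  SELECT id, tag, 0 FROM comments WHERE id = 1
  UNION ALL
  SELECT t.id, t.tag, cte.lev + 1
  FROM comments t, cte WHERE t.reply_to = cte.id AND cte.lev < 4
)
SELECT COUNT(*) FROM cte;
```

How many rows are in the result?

6

Base: id=1 (c3) at lev 0.
Iteration 1: rows with reply_to in {1} -> c17 (id 2, lev 1).
Iteration 2: rows with reply_to in {2} -> c32 (id 3, lev 2).
Iteration 3: rows with reply_to in {3} -> c4 (id 4, lev 3), c27 (id 11, lev 3).
Iteration 4: rows with reply_to in {4,11} -> c21 (id 5, lev 4).
Iteration 5: lev < 4 fails for all current rows; recursion stops.
Total rows emitted: 6.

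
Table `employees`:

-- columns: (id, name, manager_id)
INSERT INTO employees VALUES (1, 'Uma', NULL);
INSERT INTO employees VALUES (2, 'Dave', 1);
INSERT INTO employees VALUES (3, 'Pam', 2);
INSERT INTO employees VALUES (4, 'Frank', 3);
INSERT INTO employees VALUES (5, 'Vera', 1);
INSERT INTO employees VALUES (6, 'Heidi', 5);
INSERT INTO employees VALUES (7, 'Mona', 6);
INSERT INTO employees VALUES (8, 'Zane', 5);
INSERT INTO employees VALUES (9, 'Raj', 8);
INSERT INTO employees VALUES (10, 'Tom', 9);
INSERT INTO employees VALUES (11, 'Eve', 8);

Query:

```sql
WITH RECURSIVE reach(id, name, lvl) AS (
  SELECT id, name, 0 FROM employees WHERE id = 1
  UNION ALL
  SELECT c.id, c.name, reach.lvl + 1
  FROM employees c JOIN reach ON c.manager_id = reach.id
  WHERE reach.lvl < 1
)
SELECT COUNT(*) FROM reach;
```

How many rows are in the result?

Base: id=1 (Uma) at lvl 0.
Iteration 1: rows with manager_id in {1} -> Dave (id 2, lvl 1), Vera (id 5, lvl 1).
Iteration 2: lvl < 1 fails for all current rows; recursion stops.
Total rows emitted: 3.

3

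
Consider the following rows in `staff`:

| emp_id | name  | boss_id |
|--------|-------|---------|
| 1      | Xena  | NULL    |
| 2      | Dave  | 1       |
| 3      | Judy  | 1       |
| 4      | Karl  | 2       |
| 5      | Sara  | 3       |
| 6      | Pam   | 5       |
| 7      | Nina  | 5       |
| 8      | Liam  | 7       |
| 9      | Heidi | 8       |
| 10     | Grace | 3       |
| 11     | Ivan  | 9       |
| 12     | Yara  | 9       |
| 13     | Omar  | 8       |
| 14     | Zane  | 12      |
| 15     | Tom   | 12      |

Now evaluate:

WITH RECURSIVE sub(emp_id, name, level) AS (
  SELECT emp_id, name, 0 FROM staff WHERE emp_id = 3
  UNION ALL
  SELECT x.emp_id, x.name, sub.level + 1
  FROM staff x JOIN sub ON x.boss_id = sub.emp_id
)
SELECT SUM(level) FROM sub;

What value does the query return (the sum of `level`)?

39

Base: emp_id=3 (Judy) at level 0.
Iteration 1: rows with boss_id in {3} -> Sara (id 5, level 1), Grace (id 10, level 1).
Iteration 2: rows with boss_id in {5,10} -> Pam (id 6, level 2), Nina (id 7, level 2).
Iteration 3: rows with boss_id in {6,7} -> Liam (id 8, level 3).
Iteration 4: rows with boss_id in {8} -> Heidi (id 9, level 4), Omar (id 13, level 4).
Iteration 5: rows with boss_id in {9,13} -> Ivan (id 11, level 5), Yara (id 12, level 5).
Iteration 6: rows with boss_id in {11,12} -> Zane (id 14, level 6), Tom (id 15, level 6).
Iteration 7: no rows with boss_id in {14,15}; recursion stops.
SUM(level) = 0 + 1 + 1 + 2 + 2 + 3 + 4 + 4 + 5 + 5 + 6 + 6 = 39.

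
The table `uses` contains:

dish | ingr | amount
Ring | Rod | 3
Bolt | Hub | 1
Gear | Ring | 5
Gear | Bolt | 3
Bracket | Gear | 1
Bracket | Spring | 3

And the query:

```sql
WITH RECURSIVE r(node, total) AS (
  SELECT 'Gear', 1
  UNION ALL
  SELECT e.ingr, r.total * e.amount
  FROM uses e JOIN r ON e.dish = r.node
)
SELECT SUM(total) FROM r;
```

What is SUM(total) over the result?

Base: (Gear, total=1).
Iteration 1: components of {Gear} -> Bolt = 1*3 = 3, Ring = 1*5 = 5.
Iteration 2: components of {Bolt,Ring} -> Hub = 3*1 = 3, Rod = 5*3 = 15.
Iteration 3: no further components; recursion stops.
SUM(total) = 1 + 3 + 5 + 3 + 15 = 27.

27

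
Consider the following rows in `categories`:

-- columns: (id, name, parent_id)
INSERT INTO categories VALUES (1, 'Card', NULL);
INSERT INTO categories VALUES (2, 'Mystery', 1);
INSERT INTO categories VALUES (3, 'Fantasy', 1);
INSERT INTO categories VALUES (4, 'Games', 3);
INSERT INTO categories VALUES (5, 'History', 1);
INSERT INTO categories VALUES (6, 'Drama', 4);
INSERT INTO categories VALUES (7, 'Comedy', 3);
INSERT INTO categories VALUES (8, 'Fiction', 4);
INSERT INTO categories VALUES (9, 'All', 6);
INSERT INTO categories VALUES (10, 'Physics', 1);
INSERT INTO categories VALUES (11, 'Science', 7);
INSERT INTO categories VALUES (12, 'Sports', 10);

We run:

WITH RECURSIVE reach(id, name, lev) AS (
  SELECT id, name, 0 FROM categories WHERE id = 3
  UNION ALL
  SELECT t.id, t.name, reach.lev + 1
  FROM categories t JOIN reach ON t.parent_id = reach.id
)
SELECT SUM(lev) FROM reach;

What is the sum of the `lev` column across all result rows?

11

Base: id=3 (Fantasy) at lev 0.
Iteration 1: rows with parent_id in {3} -> Games (id 4, lev 1), Comedy (id 7, lev 1).
Iteration 2: rows with parent_id in {4,7} -> Drama (id 6, lev 2), Fiction (id 8, lev 2), Science (id 11, lev 2).
Iteration 3: rows with parent_id in {6,8,11} -> All (id 9, lev 3).
Iteration 4: no rows with parent_id in {9}; recursion stops.
SUM(lev) = 0 + 1 + 1 + 2 + 2 + 2 + 3 = 11.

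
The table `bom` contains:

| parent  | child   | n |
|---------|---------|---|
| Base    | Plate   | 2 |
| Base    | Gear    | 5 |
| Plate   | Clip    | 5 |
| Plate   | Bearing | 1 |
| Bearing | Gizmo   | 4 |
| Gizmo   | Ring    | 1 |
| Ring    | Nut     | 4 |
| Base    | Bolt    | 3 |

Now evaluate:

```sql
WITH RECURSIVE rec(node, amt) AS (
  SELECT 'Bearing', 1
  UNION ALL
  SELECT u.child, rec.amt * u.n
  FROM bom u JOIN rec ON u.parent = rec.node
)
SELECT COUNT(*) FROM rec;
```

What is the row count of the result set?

Base: (Bearing, amt=1).
Iteration 1: components of {Bearing} -> Gizmo = 1*4 = 4.
Iteration 2: components of {Gizmo} -> Ring = 4*1 = 4.
Iteration 3: components of {Ring} -> Nut = 4*4 = 16.
Iteration 4: no further components; recursion stops.
Total rows emitted: 4.

4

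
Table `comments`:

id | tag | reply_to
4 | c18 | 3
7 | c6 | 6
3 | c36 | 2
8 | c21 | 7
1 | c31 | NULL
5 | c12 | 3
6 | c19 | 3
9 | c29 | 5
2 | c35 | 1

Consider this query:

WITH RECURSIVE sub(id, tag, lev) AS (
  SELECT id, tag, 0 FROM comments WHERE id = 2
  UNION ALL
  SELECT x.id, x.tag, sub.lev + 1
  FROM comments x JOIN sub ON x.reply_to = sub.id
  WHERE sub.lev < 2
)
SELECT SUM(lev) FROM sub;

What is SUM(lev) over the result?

7

Base: id=2 (c35) at lev 0.
Iteration 1: rows with reply_to in {2} -> c36 (id 3, lev 1).
Iteration 2: rows with reply_to in {3} -> c18 (id 4, lev 2), c12 (id 5, lev 2), c19 (id 6, lev 2).
Iteration 3: lev < 2 fails for all current rows; recursion stops.
SUM(lev) = 0 + 1 + 2 + 2 + 2 = 7.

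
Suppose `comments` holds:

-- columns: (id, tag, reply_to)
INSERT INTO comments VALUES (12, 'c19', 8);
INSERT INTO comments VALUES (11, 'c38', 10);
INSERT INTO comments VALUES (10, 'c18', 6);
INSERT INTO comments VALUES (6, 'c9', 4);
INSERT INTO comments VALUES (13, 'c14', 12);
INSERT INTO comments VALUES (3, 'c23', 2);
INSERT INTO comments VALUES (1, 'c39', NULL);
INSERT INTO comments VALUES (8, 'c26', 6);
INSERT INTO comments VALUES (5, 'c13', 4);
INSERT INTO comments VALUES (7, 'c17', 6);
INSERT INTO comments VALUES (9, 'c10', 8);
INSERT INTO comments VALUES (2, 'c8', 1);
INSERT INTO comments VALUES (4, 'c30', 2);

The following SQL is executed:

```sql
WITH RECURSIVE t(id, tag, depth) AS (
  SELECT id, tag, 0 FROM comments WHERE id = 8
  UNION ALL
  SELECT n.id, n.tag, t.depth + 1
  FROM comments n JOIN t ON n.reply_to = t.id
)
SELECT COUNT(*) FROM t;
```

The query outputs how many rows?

Base: id=8 (c26) at depth 0.
Iteration 1: rows with reply_to in {8} -> c10 (id 9, depth 1), c19 (id 12, depth 1).
Iteration 2: rows with reply_to in {9,12} -> c14 (id 13, depth 2).
Iteration 3: no rows with reply_to in {13}; recursion stops.
Total rows emitted: 4.

4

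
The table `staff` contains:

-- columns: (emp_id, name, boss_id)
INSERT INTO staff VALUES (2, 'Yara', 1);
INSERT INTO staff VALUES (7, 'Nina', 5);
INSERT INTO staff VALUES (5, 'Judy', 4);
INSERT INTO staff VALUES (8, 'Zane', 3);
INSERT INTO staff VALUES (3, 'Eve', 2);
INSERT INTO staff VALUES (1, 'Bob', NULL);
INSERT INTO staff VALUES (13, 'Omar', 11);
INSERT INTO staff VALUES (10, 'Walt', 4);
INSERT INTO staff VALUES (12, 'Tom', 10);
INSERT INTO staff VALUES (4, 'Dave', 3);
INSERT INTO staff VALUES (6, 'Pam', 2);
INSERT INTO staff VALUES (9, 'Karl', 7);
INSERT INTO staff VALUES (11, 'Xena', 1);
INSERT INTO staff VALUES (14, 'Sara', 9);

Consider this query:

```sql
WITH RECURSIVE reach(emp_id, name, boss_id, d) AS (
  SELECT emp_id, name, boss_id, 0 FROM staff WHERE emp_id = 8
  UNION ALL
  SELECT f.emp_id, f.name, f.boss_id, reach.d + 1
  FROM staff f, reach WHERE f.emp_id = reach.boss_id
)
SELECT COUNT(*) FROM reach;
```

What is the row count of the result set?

4

Base: emp_id=8 (Zane), boss_id=3, d 0.
Iteration 1: join on emp_id=3 -> Eve (id 3, boss_id=2, d 1).
Iteration 2: join on emp_id=2 -> Yara (id 2, boss_id=1, d 2).
Iteration 3: join on emp_id=1 -> Bob (id 1, boss_id=NULL, d 3).
Iteration 4: boss_id is NULL; no match; recursion stops.
Total rows emitted: 4.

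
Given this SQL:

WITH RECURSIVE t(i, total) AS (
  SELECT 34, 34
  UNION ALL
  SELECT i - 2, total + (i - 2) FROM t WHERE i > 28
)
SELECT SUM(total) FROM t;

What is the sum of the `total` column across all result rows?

Base: i=34, total=34.
Iteration 1: 34 > 28 holds -> i = 34 - 2 = 32, total = 34 + 32 = 66.
Iteration 2: 32 > 28 holds -> i = 32 - 2 = 30, total = 66 + 30 = 96.
Iteration 3: 30 > 28 holds -> i = 30 - 2 = 28, total = 96 + 28 = 124.
Iteration 4: 28 > 28 fails; recursion stops.
SUM(total) = 34 + 66 + 96 + 124 = 320.

320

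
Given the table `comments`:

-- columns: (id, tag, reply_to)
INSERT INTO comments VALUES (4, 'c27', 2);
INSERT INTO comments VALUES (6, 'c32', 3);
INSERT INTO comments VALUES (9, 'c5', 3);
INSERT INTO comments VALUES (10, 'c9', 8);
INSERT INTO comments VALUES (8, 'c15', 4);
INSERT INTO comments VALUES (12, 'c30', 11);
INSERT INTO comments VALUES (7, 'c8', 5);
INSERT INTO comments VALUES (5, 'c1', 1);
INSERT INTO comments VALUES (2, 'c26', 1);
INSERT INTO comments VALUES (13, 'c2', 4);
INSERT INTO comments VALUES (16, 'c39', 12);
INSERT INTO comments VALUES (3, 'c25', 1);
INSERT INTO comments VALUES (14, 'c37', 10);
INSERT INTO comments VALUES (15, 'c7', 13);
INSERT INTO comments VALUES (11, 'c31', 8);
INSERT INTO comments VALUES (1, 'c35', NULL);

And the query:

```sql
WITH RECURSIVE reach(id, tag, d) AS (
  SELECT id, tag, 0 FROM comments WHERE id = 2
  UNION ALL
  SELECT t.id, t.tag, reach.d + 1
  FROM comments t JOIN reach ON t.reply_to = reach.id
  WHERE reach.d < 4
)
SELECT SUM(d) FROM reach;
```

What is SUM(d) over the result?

22

Base: id=2 (c26) at d 0.
Iteration 1: rows with reply_to in {2} -> c27 (id 4, d 1).
Iteration 2: rows with reply_to in {4} -> c15 (id 8, d 2), c2 (id 13, d 2).
Iteration 3: rows with reply_to in {8,13} -> c9 (id 10, d 3), c31 (id 11, d 3), c7 (id 15, d 3).
Iteration 4: rows with reply_to in {10,11,15} -> c30 (id 12, d 4), c37 (id 14, d 4).
Iteration 5: d < 4 fails for all current rows; recursion stops.
SUM(d) = 0 + 1 + 2 + 2 + 3 + 3 + 3 + 4 + 4 = 22.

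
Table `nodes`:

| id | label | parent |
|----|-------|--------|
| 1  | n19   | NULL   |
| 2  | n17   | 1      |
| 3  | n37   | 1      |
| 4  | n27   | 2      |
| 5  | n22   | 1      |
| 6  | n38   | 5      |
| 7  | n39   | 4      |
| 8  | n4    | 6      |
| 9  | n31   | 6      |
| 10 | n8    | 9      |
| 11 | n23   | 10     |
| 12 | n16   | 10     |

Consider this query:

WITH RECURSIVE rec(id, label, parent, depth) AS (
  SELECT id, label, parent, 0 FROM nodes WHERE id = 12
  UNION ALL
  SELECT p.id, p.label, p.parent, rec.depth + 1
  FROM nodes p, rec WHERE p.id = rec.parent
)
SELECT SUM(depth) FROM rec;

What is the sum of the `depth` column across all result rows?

15

Base: id=12 (n16), parent=10, depth 0.
Iteration 1: join on id=10 -> n8 (id 10, parent=9, depth 1).
Iteration 2: join on id=9 -> n31 (id 9, parent=6, depth 2).
Iteration 3: join on id=6 -> n38 (id 6, parent=5, depth 3).
Iteration 4: join on id=5 -> n22 (id 5, parent=1, depth 4).
Iteration 5: join on id=1 -> n19 (id 1, parent=NULL, depth 5).
Iteration 6: parent is NULL; no match; recursion stops.
SUM(depth) = 0 + 1 + 2 + 3 + 4 + 5 = 15.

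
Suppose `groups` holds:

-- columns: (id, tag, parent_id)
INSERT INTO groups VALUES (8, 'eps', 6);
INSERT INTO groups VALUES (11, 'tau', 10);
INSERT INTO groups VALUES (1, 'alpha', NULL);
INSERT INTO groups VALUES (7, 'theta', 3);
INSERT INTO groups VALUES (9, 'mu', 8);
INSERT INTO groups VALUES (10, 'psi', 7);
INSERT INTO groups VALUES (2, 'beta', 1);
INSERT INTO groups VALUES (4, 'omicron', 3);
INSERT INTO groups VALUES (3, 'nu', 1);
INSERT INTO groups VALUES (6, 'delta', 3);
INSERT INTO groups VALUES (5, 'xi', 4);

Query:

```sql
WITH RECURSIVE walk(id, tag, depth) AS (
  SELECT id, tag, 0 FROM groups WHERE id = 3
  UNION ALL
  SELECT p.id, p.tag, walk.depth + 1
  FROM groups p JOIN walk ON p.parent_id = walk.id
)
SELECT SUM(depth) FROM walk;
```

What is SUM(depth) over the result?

Base: id=3 (nu) at depth 0.
Iteration 1: rows with parent_id in {3} -> omicron (id 4, depth 1), delta (id 6, depth 1), theta (id 7, depth 1).
Iteration 2: rows with parent_id in {4,6,7} -> xi (id 5, depth 2), eps (id 8, depth 2), psi (id 10, depth 2).
Iteration 3: rows with parent_id in {5,8,10} -> mu (id 9, depth 3), tau (id 11, depth 3).
Iteration 4: no rows with parent_id in {9,11}; recursion stops.
SUM(depth) = 0 + 1 + 1 + 1 + 2 + 2 + 2 + 3 + 3 = 15.

15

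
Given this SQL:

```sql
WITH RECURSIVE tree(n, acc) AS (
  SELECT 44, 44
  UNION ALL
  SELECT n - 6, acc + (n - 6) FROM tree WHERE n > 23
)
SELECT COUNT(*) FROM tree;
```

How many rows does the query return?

Base: n=44, acc=44.
Iteration 1: 44 > 23 holds -> n = 44 - 6 = 38, acc = 44 + 38 = 82.
Iteration 2: 38 > 23 holds -> n = 38 - 6 = 32, acc = 82 + 32 = 114.
Iteration 3: 32 > 23 holds -> n = 32 - 6 = 26, acc = 114 + 26 = 140.
Iteration 4: 26 > 23 holds -> n = 26 - 6 = 20, acc = 140 + 20 = 160.
Iteration 5: 20 > 23 fails; recursion stops.
Total rows emitted: 5.

5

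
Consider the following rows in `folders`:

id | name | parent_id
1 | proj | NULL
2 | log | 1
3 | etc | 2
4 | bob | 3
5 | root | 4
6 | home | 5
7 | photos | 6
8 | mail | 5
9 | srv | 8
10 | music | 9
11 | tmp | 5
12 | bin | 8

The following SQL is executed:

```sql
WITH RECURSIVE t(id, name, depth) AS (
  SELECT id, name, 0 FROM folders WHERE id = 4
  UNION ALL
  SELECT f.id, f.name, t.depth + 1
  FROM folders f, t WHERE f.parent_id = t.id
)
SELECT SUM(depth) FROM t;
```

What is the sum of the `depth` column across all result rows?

20

Base: id=4 (bob) at depth 0.
Iteration 1: rows with parent_id in {4} -> root (id 5, depth 1).
Iteration 2: rows with parent_id in {5} -> home (id 6, depth 2), mail (id 8, depth 2), tmp (id 11, depth 2).
Iteration 3: rows with parent_id in {6,8,11} -> photos (id 7, depth 3), srv (id 9, depth 3), bin (id 12, depth 3).
Iteration 4: rows with parent_id in {7,9,12} -> music (id 10, depth 4).
Iteration 5: no rows with parent_id in {10}; recursion stops.
SUM(depth) = 0 + 1 + 2 + 2 + 2 + 3 + 3 + 3 + 4 = 20.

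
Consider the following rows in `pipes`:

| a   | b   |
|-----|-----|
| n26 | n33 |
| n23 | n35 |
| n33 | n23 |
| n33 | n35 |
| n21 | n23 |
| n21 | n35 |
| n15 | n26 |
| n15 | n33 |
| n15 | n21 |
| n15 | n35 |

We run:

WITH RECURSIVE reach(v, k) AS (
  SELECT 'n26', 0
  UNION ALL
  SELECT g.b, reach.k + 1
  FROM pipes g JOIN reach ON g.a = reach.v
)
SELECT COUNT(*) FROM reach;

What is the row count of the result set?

5

Base: (n26, k=0).
Iteration 1: edges from {n26} -> (n33, k=1).
Iteration 2: edges from {n33} -> (n23, k=2), (n35, k=2).
Iteration 3: edges from {n23,n35} -> (n35, k=3).
Iteration 4: no outgoing edges from {n35}; recursion stops.
Total rows emitted: 5.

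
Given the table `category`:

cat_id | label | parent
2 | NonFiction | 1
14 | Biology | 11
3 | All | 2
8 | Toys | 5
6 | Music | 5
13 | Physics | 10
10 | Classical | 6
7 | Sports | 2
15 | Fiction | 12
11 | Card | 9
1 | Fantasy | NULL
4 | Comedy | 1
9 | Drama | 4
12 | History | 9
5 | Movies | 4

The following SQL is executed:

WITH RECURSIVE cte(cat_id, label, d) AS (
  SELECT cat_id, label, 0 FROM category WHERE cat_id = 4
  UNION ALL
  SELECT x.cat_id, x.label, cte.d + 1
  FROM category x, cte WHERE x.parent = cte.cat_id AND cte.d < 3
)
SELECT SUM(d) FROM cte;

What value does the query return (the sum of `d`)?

19

Base: cat_id=4 (Comedy) at d 0.
Iteration 1: rows with parent in {4} -> Movies (id 5, d 1), Drama (id 9, d 1).
Iteration 2: rows with parent in {5,9} -> Music (id 6, d 2), Toys (id 8, d 2), Card (id 11, d 2), History (id 12, d 2).
Iteration 3: rows with parent in {6,8,11,12} -> Classical (id 10, d 3), Biology (id 14, d 3), Fiction (id 15, d 3).
Iteration 4: d < 3 fails for all current rows; recursion stops.
SUM(d) = 0 + 1 + 1 + 2 + 2 + 2 + 2 + 3 + 3 + 3 = 19.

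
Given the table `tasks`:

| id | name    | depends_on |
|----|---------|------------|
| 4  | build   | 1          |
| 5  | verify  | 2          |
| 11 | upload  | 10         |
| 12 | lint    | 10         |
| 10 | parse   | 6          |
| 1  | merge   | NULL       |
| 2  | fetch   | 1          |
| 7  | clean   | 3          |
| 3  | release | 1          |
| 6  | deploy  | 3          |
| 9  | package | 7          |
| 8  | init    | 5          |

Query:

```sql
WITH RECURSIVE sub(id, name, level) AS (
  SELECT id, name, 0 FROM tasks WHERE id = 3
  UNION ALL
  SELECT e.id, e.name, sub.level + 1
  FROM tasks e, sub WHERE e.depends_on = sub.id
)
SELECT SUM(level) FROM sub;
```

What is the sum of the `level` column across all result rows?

Base: id=3 (release) at level 0.
Iteration 1: rows with depends_on in {3} -> deploy (id 6, level 1), clean (id 7, level 1).
Iteration 2: rows with depends_on in {6,7} -> package (id 9, level 2), parse (id 10, level 2).
Iteration 3: rows with depends_on in {9,10} -> upload (id 11, level 3), lint (id 12, level 3).
Iteration 4: no rows with depends_on in {11,12}; recursion stops.
SUM(level) = 0 + 1 + 1 + 2 + 2 + 3 + 3 = 12.

12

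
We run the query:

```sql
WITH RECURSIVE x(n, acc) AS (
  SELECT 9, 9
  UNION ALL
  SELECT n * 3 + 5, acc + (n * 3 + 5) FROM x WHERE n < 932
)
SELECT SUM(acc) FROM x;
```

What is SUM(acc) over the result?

Base: n=9, acc=9.
Iteration 1: 9 < 932 holds -> n = 9 * 3 + 5 = 32, acc = 9 + 32 = 41.
Iteration 2: 32 < 932 holds -> n = 32 * 3 + 5 = 101, acc = 41 + 101 = 142.
Iteration 3: 101 < 932 holds -> n = 101 * 3 + 5 = 308, acc = 142 + 308 = 450.
Iteration 4: 308 < 932 holds -> n = 308 * 3 + 5 = 929, acc = 450 + 929 = 1379.
Iteration 5: 929 < 932 holds -> n = 929 * 3 + 5 = 2792, acc = 1379 + 2792 = 4171.
Iteration 6: 2792 < 932 fails; recursion stops.
SUM(acc) = 9 + 41 + 142 + 450 + 1379 + 4171 = 6192.

6192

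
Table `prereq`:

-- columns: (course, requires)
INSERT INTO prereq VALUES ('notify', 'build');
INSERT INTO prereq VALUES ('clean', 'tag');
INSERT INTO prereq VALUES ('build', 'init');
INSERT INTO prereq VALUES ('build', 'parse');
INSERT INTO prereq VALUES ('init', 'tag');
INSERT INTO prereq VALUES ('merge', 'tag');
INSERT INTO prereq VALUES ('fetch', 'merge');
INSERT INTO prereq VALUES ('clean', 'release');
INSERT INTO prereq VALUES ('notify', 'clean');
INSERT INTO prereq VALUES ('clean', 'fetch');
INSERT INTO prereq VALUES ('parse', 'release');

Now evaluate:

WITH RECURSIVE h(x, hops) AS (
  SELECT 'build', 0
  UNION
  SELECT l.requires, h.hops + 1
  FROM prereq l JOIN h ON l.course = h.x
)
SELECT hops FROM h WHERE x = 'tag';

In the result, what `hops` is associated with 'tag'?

2

Base: (build, hops=0).
Iteration 1: edges from {build} -> (init, hops=1), (parse, hops=1).
Iteration 2: edges from {init,parse} -> (release, hops=2), (tag, hops=2).
Iteration 3: no outgoing edges from {release,tag}; recursion stops.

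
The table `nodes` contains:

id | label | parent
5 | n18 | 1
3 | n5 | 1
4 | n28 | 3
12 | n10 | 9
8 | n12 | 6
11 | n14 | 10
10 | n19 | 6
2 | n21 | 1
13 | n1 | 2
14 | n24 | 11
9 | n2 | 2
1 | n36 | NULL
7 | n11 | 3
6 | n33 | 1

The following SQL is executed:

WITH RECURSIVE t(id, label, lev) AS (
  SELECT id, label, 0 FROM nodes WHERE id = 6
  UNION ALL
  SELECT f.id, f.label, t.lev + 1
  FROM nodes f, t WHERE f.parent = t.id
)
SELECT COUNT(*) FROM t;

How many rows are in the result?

5

Base: id=6 (n33) at lev 0.
Iteration 1: rows with parent in {6} -> n12 (id 8, lev 1), n19 (id 10, lev 1).
Iteration 2: rows with parent in {8,10} -> n14 (id 11, lev 2).
Iteration 3: rows with parent in {11} -> n24 (id 14, lev 3).
Iteration 4: no rows with parent in {14}; recursion stops.
Total rows emitted: 5.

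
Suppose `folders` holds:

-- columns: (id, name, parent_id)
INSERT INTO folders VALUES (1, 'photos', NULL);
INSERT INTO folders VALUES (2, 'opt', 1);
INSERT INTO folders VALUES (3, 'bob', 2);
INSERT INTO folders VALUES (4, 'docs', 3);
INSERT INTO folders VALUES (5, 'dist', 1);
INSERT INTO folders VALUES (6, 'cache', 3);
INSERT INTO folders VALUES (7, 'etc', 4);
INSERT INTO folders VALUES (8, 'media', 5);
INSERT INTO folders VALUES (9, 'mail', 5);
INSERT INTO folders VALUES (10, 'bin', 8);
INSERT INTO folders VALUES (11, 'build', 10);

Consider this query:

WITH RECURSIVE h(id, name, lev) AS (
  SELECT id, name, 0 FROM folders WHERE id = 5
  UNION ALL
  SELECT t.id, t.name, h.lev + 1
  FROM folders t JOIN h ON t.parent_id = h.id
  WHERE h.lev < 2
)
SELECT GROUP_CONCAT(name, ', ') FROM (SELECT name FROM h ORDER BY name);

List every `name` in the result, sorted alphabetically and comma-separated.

Base: id=5 (dist) at lev 0.
Iteration 1: rows with parent_id in {5} -> media (id 8, lev 1), mail (id 9, lev 1).
Iteration 2: rows with parent_id in {8,9} -> bin (id 10, lev 2).
Iteration 3: lev < 2 fails for all current rows; recursion stops.

bin, dist, mail, media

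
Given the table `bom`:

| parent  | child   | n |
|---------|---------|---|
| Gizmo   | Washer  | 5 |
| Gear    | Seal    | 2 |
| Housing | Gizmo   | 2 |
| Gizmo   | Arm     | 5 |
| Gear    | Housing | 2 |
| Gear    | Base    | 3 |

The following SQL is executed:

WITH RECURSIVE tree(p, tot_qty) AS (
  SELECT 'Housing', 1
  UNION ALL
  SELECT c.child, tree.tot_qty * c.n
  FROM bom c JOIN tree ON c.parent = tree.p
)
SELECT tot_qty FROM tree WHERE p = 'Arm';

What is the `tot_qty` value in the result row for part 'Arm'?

10

Base: (Housing, tot_qty=1).
Iteration 1: components of {Housing} -> Gizmo = 1*2 = 2.
Iteration 2: components of {Gizmo} -> Arm = 2*5 = 10, Washer = 2*5 = 10.
Iteration 3: no further components; recursion stops.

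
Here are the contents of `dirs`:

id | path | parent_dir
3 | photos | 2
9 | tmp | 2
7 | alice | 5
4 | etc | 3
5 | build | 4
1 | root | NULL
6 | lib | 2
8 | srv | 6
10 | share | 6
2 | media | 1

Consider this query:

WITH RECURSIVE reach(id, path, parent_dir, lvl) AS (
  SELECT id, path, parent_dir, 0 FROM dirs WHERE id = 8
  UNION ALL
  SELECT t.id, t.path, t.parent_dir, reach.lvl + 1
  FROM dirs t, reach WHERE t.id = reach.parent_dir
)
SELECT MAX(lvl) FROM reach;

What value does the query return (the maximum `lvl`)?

3

Base: id=8 (srv), parent_dir=6, lvl 0.
Iteration 1: join on id=6 -> lib (id 6, parent_dir=2, lvl 1).
Iteration 2: join on id=2 -> media (id 2, parent_dir=1, lvl 2).
Iteration 3: join on id=1 -> root (id 1, parent_dir=NULL, lvl 3).
Iteration 4: parent_dir is NULL; no match; recursion stops.
lvl values: 0, 1, 2, 3; the maximum is 3.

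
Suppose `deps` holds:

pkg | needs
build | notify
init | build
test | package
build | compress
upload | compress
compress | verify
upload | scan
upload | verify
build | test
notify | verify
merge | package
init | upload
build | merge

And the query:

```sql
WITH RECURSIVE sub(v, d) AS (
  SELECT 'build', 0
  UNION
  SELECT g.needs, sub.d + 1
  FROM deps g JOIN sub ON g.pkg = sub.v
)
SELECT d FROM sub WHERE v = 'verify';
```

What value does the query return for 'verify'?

Base: (build, d=0).
Iteration 1: edges from {build} -> (compress, d=1), (merge, d=1), (notify, d=1), (test, d=1).
Iteration 2: edges from {compress,merge,notify,test} -> (package, d=2), (verify, d=2). [UNION drops 2 duplicate row(s)]
Iteration 3: no outgoing edges from {package,verify}; recursion stops.

2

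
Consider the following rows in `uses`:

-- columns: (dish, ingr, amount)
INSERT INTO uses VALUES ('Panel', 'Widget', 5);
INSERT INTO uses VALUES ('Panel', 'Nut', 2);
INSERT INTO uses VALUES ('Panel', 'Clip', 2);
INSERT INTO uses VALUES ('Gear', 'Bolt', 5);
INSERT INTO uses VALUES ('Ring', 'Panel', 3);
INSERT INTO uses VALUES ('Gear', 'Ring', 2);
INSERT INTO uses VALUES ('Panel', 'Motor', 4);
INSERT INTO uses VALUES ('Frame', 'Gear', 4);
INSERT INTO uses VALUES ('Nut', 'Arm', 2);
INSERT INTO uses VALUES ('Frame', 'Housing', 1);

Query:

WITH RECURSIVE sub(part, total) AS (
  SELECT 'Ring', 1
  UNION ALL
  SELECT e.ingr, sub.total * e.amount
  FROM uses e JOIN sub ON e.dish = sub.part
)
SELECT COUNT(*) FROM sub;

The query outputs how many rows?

Base: (Ring, total=1).
Iteration 1: components of {Ring} -> Panel = 1*3 = 3.
Iteration 2: components of {Panel} -> Clip = 3*2 = 6, Motor = 3*4 = 12, Nut = 3*2 = 6, Widget = 3*5 = 15.
Iteration 3: components of {Clip,Motor,Nut,Widget} -> Arm = 6*2 = 12.
Iteration 4: no further components; recursion stops.
Total rows emitted: 7.

7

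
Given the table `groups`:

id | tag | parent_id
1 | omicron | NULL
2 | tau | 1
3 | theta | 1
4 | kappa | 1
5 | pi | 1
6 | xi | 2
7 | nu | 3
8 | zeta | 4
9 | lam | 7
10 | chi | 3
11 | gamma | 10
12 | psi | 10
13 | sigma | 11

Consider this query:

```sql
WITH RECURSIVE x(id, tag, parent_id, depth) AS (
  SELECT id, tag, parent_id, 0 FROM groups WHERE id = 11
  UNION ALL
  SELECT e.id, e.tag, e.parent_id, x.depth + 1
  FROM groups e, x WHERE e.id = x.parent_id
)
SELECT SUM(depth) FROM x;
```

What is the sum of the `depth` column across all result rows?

6

Base: id=11 (gamma), parent_id=10, depth 0.
Iteration 1: join on id=10 -> chi (id 10, parent_id=3, depth 1).
Iteration 2: join on id=3 -> theta (id 3, parent_id=1, depth 2).
Iteration 3: join on id=1 -> omicron (id 1, parent_id=NULL, depth 3).
Iteration 4: parent_id is NULL; no match; recursion stops.
SUM(depth) = 0 + 1 + 2 + 3 = 6.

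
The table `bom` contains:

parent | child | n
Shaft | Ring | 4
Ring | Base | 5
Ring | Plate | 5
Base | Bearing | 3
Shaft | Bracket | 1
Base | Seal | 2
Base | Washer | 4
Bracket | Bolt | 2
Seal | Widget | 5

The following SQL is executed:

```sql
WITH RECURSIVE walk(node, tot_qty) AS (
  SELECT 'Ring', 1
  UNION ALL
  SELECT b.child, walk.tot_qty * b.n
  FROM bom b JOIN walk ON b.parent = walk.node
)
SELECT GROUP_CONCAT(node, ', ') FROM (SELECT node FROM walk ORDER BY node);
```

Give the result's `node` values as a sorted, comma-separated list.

Base, Bearing, Plate, Ring, Seal, Washer, Widget

Base: (Ring, tot_qty=1).
Iteration 1: components of {Ring} -> Base = 1*5 = 5, Plate = 1*5 = 5.
Iteration 2: components of {Base,Plate} -> Bearing = 5*3 = 15, Seal = 5*2 = 10, Washer = 5*4 = 20.
Iteration 3: components of {Bearing,Seal,Washer} -> Widget = 10*5 = 50.
Iteration 4: no further components; recursion stops.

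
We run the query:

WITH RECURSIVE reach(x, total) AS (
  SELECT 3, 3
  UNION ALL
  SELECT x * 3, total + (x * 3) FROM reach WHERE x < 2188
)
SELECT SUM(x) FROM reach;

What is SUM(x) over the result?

9840

Base: x=3, total=3.
Iteration 1: 3 < 2188 holds -> x = 3 * 3 = 9, total = 3 + 9 = 12.
Iteration 2: 9 < 2188 holds -> x = 9 * 3 = 27, total = 12 + 27 = 39.
Iteration 3: 27 < 2188 holds -> x = 27 * 3 = 81, total = 39 + 81 = 120.
Iteration 4: 81 < 2188 holds -> x = 81 * 3 = 243, total = 120 + 243 = 363.
Iteration 5: 243 < 2188 holds -> x = 243 * 3 = 729, total = 363 + 729 = 1092.
Iteration 6: 729 < 2188 holds -> x = 729 * 3 = 2187, total = 1092 + 2187 = 3279.
Iteration 7: 2187 < 2188 holds -> x = 2187 * 3 = 6561, total = 3279 + 6561 = 9840.
Iteration 8: 6561 < 2188 fails; recursion stops.
SUM(x) = 3 + 9 + 27 + 81 + 243 + 729 + 2187 + 6561 = 9840.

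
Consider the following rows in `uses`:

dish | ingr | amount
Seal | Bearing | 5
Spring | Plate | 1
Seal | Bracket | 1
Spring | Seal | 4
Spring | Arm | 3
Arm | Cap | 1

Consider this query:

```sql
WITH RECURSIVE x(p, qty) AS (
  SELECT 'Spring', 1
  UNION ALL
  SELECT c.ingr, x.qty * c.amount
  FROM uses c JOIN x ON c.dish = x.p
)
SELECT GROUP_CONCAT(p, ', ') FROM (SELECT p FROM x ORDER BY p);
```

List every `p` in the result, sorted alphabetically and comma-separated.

Base: (Spring, qty=1).
Iteration 1: components of {Spring} -> Arm = 1*3 = 3, Plate = 1*1 = 1, Seal = 1*4 = 4.
Iteration 2: components of {Arm,Plate,Seal} -> Bearing = 4*5 = 20, Bracket = 4*1 = 4, Cap = 3*1 = 3.
Iteration 3: no further components; recursion stops.

Arm, Bearing, Bracket, Cap, Plate, Seal, Spring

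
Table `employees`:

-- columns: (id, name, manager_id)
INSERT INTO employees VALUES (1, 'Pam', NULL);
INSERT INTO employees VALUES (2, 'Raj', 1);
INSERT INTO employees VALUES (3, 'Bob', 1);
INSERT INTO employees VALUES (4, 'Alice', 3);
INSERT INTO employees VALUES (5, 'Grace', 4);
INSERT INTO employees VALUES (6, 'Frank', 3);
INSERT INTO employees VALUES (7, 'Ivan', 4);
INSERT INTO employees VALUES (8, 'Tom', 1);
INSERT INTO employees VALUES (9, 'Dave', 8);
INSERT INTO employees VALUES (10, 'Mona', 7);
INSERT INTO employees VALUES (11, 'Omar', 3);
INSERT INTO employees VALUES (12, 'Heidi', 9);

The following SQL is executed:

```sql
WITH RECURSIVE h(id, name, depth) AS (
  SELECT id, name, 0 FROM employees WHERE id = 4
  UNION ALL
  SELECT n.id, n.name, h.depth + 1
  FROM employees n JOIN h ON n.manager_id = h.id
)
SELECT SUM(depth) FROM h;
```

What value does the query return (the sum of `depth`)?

4

Base: id=4 (Alice) at depth 0.
Iteration 1: rows with manager_id in {4} -> Grace (id 5, depth 1), Ivan (id 7, depth 1).
Iteration 2: rows with manager_id in {5,7} -> Mona (id 10, depth 2).
Iteration 3: no rows with manager_id in {10}; recursion stops.
SUM(depth) = 0 + 1 + 1 + 2 = 4.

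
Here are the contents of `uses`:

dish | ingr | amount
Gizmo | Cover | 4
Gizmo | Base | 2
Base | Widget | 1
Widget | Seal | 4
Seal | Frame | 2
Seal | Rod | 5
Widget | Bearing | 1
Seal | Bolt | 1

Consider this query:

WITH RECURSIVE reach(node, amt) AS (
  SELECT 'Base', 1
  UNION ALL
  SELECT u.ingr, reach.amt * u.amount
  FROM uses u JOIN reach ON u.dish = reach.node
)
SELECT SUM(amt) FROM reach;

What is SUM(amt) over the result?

Base: (Base, amt=1).
Iteration 1: components of {Base} -> Widget = 1*1 = 1.
Iteration 2: components of {Widget} -> Bearing = 1*1 = 1, Seal = 1*4 = 4.
Iteration 3: components of {Bearing,Seal} -> Bolt = 4*1 = 4, Frame = 4*2 = 8, Rod = 4*5 = 20.
Iteration 4: no further components; recursion stops.
SUM(amt) = 1 + 1 + 4 + 1 + 8 + 20 + 4 = 39.

39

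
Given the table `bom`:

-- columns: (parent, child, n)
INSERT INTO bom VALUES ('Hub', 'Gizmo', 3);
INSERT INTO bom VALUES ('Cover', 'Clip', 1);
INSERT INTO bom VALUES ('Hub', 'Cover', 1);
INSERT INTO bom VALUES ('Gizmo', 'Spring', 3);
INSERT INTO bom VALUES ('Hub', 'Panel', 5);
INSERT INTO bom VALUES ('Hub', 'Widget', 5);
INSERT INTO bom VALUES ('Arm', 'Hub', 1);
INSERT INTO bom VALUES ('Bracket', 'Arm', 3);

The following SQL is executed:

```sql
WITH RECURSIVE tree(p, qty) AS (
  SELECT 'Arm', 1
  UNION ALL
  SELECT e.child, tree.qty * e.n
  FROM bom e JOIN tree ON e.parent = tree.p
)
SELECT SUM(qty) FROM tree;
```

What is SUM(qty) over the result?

26

Base: (Arm, qty=1).
Iteration 1: components of {Arm} -> Hub = 1*1 = 1.
Iteration 2: components of {Hub} -> Cover = 1*1 = 1, Gizmo = 1*3 = 3, Panel = 1*5 = 5, Widget = 1*5 = 5.
Iteration 3: components of {Cover,Gizmo,Panel,Widget} -> Clip = 1*1 = 1, Spring = 3*3 = 9.
Iteration 4: no further components; recursion stops.
SUM(qty) = 1 + 1 + 5 + 5 + 3 + 1 + 9 + 1 = 26.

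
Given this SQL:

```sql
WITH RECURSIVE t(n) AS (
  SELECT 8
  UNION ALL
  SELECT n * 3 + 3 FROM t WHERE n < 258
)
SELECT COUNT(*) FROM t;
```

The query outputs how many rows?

Base: n=8.
Iteration 1: 8 < 258 holds -> n = 8 * 3 + 3 = 27.
Iteration 2: 27 < 258 holds -> n = 27 * 3 + 3 = 84.
Iteration 3: 84 < 258 holds -> n = 84 * 3 + 3 = 255.
Iteration 4: 255 < 258 holds -> n = 255 * 3 + 3 = 768.
Iteration 5: 768 < 258 fails; recursion stops.
Total rows emitted: 5.

5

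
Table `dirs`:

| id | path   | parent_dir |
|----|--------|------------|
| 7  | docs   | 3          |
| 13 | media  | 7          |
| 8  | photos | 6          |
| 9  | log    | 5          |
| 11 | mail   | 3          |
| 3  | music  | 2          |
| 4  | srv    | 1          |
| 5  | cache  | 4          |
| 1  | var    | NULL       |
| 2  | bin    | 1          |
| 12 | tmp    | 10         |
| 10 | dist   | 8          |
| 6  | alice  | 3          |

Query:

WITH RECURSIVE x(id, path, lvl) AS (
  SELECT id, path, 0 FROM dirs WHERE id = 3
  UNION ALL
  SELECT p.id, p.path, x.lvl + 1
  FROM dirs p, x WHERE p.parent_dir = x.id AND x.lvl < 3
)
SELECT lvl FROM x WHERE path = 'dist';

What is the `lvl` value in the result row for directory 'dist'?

Base: id=3 (music) at lvl 0.
Iteration 1: rows with parent_dir in {3} -> alice (id 6, lvl 1), docs (id 7, lvl 1), mail (id 11, lvl 1).
Iteration 2: rows with parent_dir in {6,7,11} -> photos (id 8, lvl 2), media (id 13, lvl 2).
Iteration 3: rows with parent_dir in {8,13} -> dist (id 10, lvl 3).
Iteration 4: lvl < 3 fails for all current rows; recursion stops.

3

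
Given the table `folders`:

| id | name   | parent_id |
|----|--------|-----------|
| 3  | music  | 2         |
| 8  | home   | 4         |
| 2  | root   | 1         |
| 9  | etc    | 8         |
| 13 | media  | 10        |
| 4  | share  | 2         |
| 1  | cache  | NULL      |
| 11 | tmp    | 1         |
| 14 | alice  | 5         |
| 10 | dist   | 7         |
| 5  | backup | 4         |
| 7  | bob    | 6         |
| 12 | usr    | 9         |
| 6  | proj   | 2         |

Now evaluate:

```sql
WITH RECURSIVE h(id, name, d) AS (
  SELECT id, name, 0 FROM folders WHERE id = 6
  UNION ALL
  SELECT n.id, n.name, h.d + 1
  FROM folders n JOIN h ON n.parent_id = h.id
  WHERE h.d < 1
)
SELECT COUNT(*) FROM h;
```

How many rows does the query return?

2

Base: id=6 (proj) at d 0.
Iteration 1: rows with parent_id in {6} -> bob (id 7, d 1).
Iteration 2: d < 1 fails for all current rows; recursion stops.
Total rows emitted: 2.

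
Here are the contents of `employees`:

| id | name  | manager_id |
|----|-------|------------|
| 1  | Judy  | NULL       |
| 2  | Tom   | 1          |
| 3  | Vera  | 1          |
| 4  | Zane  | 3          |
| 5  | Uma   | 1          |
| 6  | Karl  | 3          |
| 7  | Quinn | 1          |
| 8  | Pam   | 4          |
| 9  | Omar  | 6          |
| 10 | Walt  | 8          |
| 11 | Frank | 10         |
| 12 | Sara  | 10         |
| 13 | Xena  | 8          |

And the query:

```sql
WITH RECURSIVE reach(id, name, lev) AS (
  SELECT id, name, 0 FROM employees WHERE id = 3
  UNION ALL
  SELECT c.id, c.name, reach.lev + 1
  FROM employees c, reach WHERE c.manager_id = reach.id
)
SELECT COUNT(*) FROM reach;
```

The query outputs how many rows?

Base: id=3 (Vera) at lev 0.
Iteration 1: rows with manager_id in {3} -> Zane (id 4, lev 1), Karl (id 6, lev 1).
Iteration 2: rows with manager_id in {4,6} -> Pam (id 8, lev 2), Omar (id 9, lev 2).
Iteration 3: rows with manager_id in {8,9} -> Walt (id 10, lev 3), Xena (id 13, lev 3).
Iteration 4: rows with manager_id in {10,13} -> Frank (id 11, lev 4), Sara (id 12, lev 4).
Iteration 5: no rows with manager_id in {11,12}; recursion stops.
Total rows emitted: 9.

9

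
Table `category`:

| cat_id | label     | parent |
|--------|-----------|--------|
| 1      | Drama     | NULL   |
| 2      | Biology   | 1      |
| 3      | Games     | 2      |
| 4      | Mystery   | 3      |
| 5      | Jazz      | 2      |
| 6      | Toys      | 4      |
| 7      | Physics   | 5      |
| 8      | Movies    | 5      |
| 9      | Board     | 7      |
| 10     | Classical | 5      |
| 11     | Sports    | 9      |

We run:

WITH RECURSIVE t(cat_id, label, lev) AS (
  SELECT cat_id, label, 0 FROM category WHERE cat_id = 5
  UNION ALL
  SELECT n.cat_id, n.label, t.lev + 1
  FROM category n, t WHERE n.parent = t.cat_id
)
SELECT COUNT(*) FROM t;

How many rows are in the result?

Base: cat_id=5 (Jazz) at lev 0.
Iteration 1: rows with parent in {5} -> Physics (id 7, lev 1), Movies (id 8, lev 1), Classical (id 10, lev 1).
Iteration 2: rows with parent in {7,8,10} -> Board (id 9, lev 2).
Iteration 3: rows with parent in {9} -> Sports (id 11, lev 3).
Iteration 4: no rows with parent in {11}; recursion stops.
Total rows emitted: 6.

6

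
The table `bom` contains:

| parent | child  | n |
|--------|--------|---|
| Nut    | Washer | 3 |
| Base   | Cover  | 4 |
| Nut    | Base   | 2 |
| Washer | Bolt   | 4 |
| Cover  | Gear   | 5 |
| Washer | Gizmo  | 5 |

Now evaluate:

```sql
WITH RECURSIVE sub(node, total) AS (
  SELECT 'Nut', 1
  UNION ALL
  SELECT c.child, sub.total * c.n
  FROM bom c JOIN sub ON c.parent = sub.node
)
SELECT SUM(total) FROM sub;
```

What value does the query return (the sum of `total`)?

Base: (Nut, total=1).
Iteration 1: components of {Nut} -> Base = 1*2 = 2, Washer = 1*3 = 3.
Iteration 2: components of {Base,Washer} -> Bolt = 3*4 = 12, Cover = 2*4 = 8, Gizmo = 3*5 = 15.
Iteration 3: components of {Bolt,Cover,Gizmo} -> Gear = 8*5 = 40.
Iteration 4: no further components; recursion stops.
SUM(total) = 1 + 2 + 3 + 8 + 12 + 15 + 40 = 81.

81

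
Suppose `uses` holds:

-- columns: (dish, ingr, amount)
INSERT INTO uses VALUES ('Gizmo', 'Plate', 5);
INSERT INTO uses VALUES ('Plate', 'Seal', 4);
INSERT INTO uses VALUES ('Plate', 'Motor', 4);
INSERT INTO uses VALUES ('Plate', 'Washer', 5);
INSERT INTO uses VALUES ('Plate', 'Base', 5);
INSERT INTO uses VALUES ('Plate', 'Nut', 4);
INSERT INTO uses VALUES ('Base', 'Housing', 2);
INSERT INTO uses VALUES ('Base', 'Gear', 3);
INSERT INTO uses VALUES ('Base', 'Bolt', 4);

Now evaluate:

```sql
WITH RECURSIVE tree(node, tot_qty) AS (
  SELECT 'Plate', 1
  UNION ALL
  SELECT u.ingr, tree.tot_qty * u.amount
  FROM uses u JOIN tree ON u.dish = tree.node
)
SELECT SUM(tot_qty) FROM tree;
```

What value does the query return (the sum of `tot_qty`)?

Base: (Plate, tot_qty=1).
Iteration 1: components of {Plate} -> Base = 1*5 = 5, Motor = 1*4 = 4, Nut = 1*4 = 4, Seal = 1*4 = 4, Washer = 1*5 = 5.
Iteration 2: components of {Base,Motor,Nut,Seal,Washer} -> Bolt = 5*4 = 20, Gear = 5*3 = 15, Housing = 5*2 = 10.
Iteration 3: no further components; recursion stops.
SUM(tot_qty) = 1 + 4 + 4 + 5 + 5 + 4 + 10 + 15 + 20 = 68.

68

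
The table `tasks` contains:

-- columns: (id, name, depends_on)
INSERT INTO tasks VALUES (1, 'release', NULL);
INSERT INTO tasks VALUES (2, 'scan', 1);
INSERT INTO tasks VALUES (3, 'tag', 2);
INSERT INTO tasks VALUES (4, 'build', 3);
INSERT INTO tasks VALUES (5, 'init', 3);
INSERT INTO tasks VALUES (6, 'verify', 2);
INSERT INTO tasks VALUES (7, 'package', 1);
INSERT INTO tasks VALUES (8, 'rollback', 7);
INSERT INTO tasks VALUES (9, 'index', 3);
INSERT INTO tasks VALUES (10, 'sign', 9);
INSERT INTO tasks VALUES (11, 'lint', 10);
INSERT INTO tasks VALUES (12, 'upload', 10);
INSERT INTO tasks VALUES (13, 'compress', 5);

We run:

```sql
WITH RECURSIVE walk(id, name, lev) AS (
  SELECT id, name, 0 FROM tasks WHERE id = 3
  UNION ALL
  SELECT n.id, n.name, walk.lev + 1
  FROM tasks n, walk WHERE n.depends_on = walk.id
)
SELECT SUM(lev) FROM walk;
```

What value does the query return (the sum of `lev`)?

Base: id=3 (tag) at lev 0.
Iteration 1: rows with depends_on in {3} -> build (id 4, lev 1), init (id 5, lev 1), index (id 9, lev 1).
Iteration 2: rows with depends_on in {4,5,9} -> sign (id 10, lev 2), compress (id 13, lev 2).
Iteration 3: rows with depends_on in {10,13} -> lint (id 11, lev 3), upload (id 12, lev 3).
Iteration 4: no rows with depends_on in {11,12}; recursion stops.
SUM(lev) = 0 + 1 + 1 + 1 + 2 + 2 + 3 + 3 = 13.

13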